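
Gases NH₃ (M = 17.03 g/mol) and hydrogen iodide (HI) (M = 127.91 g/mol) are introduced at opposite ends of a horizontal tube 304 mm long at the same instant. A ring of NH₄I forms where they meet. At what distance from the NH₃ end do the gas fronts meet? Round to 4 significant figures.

222.7 mm

The fronts meet when d_NH₃ + d_HI = L with d_NH₃/d_HI = √(M_HI/M_NH₃) (Graham's law). Here √(M_HI/M_NH₃) = √(127.91/17.03) = 2.741.
With d_NH₃ + d_HI = 304 mm, d_HI = 304/(1 + 2.741) = 81.27 mm.
d_NH₃ = 304 − 81.27 = 222.7 mm.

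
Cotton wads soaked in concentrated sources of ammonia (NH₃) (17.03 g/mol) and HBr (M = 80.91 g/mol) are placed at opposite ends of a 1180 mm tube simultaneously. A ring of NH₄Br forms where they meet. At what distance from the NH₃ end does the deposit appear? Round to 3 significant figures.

Distances travelled in equal time are proportional to diffusion rates, so d_NH₃/d_HBr = √(M_HBr/M_NH₃) = √(80.91/17.03) = 2.180.
With d_NH₃ + d_HBr = 1180 mm, d_HBr = 1180/(1 + 2.180) = 371.1 mm.
d_NH₃ = 1180 − 371.1 = 809 mm.

809 mm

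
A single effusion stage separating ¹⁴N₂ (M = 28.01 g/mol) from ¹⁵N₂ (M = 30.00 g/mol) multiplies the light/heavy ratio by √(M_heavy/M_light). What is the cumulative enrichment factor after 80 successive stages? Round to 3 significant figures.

15.6

Overall factor = α^80 with α = √(30.00/28.01), i.e. (30.00/28.01)^(80/2).
= 1.07105^40 = 15.6.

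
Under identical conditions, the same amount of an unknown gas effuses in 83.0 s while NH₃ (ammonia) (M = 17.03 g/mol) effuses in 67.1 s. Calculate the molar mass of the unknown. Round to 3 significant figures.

From Graham's law, t_X/t_NH₃ = √(M_X/M_NH₃).
83.0/67.1 = 1.237 = √(M_X/17.03)
M_X = 17.03 × 1.237² = 17.03 × 1.530 = 26.1 g/mol

26.1 g/mol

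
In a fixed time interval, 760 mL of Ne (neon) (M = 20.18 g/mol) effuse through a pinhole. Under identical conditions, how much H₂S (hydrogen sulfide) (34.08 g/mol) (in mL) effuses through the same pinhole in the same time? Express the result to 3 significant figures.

585 mL

From Graham's law, rate_H₂S/rate_Ne = √(M_Ne/M_H₂S) = √(20.18/34.08) = √0.5921 = 0.7695.
So the volume for H₂S is 760 × 0.7695 = 585 mL.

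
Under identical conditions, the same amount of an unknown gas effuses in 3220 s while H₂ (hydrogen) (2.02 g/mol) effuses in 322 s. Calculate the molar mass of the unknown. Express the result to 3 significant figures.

202 g/mol

By Graham's law, t_X/t_H₂ = √(M_X/M_H₂).
3220/322 = 10.00 = √(M_X/2.02)
M_X = 2.02 × 10.00² = 2.02 × 100.0 = 202 g/mol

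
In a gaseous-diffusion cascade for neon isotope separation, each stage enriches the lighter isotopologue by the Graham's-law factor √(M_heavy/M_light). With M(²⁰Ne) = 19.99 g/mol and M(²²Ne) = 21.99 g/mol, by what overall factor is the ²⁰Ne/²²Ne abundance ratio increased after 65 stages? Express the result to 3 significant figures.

22.2

The single-stage factor is √(M_heavy/M_light), so 65 stages give [√(21.99/19.99)]^65 = (21.99/19.99)^(65/2).
= 1.10005^(65/2) = 22.2.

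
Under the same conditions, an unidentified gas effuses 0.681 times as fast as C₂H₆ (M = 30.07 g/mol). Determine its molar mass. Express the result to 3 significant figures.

Using Graham's law: rate_X/rate_C₂H₆ = √(M_C₂H₆/M_X).
0.681 = √(30.07/M_X)
M_X = 30.07 / 0.681² = 30.07 / 0.4638 = 64.8 g/mol

64.8 g/mol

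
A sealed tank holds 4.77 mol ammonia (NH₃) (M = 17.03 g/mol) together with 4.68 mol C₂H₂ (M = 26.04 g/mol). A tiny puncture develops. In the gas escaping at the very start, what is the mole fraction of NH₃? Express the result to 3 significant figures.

0.558

Each component's effusion rate ∝ (its partial pressure)·(1/√M) ∝ n_i/√M_i.
Mole fraction of NH₃ in the effusate = (n_NH₃/√M_NH₃) / (n_NH₃/√M_NH₃ + n_C₂H₂/√M_C₂H₂)
= (4.77/√17.03) / (4.77/√17.03 + 4.68/√26.04) = 1.156/(1.156 + 0.9171) = 0.558.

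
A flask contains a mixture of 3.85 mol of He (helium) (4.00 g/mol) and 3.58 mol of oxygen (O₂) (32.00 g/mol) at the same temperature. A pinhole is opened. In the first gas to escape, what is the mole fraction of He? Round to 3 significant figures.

0.753

The effusion rate of species i is ∝ p_i/√M_i ∝ n_i/√M_i.
Mole fraction of He in the effusate = (n_He/√M_He) / (n_He/√M_He + n_O₂/√M_O₂)
= (3.85/√4.00) / (3.85/√4.00 + 3.58/√32.00) = 1.925/(1.925 + 0.6329) = 0.753.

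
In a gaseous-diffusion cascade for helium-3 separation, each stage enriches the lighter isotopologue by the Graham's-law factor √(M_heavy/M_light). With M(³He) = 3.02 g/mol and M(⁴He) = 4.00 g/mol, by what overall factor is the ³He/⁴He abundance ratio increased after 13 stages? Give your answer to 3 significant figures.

After 13 stages the ratio has grown by (√(4.00/3.02))^13 = (4.00/3.02)^(13/2).
= 1.32450^(13/2) = 6.21.

6.21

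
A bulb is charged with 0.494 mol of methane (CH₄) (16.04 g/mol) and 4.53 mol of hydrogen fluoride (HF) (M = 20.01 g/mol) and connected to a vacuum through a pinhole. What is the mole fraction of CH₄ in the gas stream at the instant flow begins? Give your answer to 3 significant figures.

The effusion rate of species i is ∝ p_i/√M_i ∝ n_i/√M_i.
x_CH₄(eff) = (n_CH₄/√M_CH₄) / (n_CH₄/√M_CH₄ + n_HF/√M_HF)
= (0.494/√16.04) / (0.494/√16.04 + 4.53/√20.01) = 0.1233/(0.1233 + 1.013) = 0.109.

0.109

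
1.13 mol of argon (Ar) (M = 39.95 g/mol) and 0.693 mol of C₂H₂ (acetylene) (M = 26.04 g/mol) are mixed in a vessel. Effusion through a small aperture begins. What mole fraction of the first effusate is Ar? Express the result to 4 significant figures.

Each component's effusion rate ∝ (its partial pressure)·(1/√M) ∝ n_i/√M_i.
Mole fraction of Ar in the effusate = (n_Ar/√M_Ar) / (n_Ar/√M_Ar + n_C₂H₂/√M_C₂H₂)
= (1.13/√39.95) / (1.13/√39.95 + 0.693/√26.04) = 0.1788/(0.1788 + 0.1358) = 0.5683.

0.5683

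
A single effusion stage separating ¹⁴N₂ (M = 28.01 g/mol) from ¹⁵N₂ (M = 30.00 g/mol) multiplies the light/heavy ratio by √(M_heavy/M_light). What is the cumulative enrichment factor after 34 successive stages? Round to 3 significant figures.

The single-stage factor is √(M_heavy/M_light), so 34 stages give [√(30.00/28.01)]^34 = (30.00/28.01)^(34/2).
= 1.07105^17 = 3.21.

3.21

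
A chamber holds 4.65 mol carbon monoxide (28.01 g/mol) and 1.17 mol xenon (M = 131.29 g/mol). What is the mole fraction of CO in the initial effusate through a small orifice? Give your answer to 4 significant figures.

0.8959

Effusion rate of each component ∝ n_i/√M_i (partial pressure × 1/√M).
Mole fraction of CO in the effusate = (n_CO/√M_CO) / (n_CO/√M_CO + n_Xe/√M_Xe)
= (4.65/√28.01) / (4.65/√28.01 + 1.17/√131.29) = 0.8786/(0.8786 + 0.1021) = 0.8959.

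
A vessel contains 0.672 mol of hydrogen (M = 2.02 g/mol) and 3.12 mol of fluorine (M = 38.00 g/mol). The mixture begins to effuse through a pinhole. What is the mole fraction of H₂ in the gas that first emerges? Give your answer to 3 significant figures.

0.483

The effusion rate of species i is ∝ p_i/√M_i ∝ n_i/√M_i.
So x_H₂ in the escaping gas = (n_H₂/√M_H₂) / Σ(n_i/√M_i)
= (0.672/√2.02) / (0.672/√2.02 + 3.12/√38.00) = 0.4728/(0.4728 + 0.5061) = 0.483.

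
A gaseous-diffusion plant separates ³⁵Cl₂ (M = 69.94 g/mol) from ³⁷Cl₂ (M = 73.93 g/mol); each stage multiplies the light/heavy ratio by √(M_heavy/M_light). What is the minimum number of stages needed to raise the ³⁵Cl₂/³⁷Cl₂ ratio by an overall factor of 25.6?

117

With α = √(73.93/69.94) per stage, ln α = ½ ln(1.05705) = 0.02774.
Need α^N ≥ 25.6 ⇒ N ≥ ln(25.6) / ln α = 3.243 / 0.02774 = 116.89.
Rounding up, N = 117 stages.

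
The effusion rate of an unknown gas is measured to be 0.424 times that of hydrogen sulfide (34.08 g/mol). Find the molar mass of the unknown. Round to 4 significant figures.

Using Graham's law: rate_X/rate_H₂S = √(M_H₂S/M_X).
0.424 = √(34.08/M_X)
M_X = 34.08 / 0.424² = 34.08 / 0.1798 = 189.6 g/mol

189.6 g/mol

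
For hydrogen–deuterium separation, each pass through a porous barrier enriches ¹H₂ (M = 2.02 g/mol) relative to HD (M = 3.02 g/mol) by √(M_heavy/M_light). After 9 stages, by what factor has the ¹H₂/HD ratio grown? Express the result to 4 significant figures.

Each stage multiplies the ratio by α = √(3.02/2.02), so after 9 stages the overall factor is α^9 = (3.02/2.02)^(9/2).
= 1.49505^(9/2) = 6.109.

6.109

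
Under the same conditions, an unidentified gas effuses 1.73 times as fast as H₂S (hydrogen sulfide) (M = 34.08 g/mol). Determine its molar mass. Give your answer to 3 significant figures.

From Graham's law, rate_X/rate_H₂S = √(M_H₂S/M_X).
1.73 = √(34.08/M_X)
M_X = 34.08 / 1.73² = 34.08 / 2.993 = 11.4 g/mol

11.4 g/mol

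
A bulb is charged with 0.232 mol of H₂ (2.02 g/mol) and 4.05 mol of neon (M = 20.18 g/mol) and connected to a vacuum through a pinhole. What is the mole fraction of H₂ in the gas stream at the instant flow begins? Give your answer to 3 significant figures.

0.153

Effusion rate of each component ∝ n_i/√M_i (partial pressure × 1/√M).
Mole fraction of H₂ in the effusate = (n_H₂/√M_H₂) / (n_H₂/√M_H₂ + n_Ne/√M_Ne)
= (0.232/√2.02) / (0.232/√2.02 + 4.05/√20.18) = 0.1632/(0.1632 + 0.9016) = 0.153.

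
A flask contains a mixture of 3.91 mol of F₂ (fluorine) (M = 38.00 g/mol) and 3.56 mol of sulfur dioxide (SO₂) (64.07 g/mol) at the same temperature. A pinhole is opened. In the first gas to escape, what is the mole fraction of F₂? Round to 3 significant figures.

0.588

Each component's effusion rate ∝ (its partial pressure)·(1/√M) ∝ n_i/√M_i.
x_F₂(eff) = (n_F₂/√M_F₂) / (n_F₂/√M_F₂ + n_SO₂/√M_SO₂)
= (3.91/√38.00) / (3.91/√38.00 + 3.56/√64.07) = 0.6343/(0.6343 + 0.4448) = 0.588.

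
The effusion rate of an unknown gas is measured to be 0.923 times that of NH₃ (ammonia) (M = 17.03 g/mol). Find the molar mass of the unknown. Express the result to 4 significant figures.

From Graham's law, rate_X/rate_NH₃ = √(M_NH₃/M_X).
0.923 = √(17.03/M_X)
M_X = 17.03 / 0.923² = 17.03 / 0.8519 = 19.99 g/mol

19.99 g/mol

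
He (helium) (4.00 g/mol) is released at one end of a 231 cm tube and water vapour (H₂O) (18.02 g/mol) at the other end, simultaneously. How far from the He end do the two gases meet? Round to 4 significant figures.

Distances travelled in equal time are proportional to diffusion rates, so d_He/d_H₂O = √(M_H₂O/M_He) = √(18.02/4.00) = 2.122.
With d_He + d_H₂O = 231 cm, d_H₂O = 231/(1 + 2.122) = 73.98 cm.
d_He = 231 − 73.98 = 157.0 cm.

157.0 cm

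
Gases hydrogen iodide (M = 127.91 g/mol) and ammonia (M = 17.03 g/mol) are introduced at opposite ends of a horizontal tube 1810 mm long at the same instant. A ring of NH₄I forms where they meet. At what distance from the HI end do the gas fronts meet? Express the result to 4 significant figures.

483.9 mm

Graham's law gives d_HI/d_NH₃ = rate_HI/rate_NH₃ = √(M_NH₃/M_HI) = √(17.03/127.91) = 0.3649.
With d_HI + d_NH₃ = 1810 mm, d_NH₃ = 1810/(1 + 0.3649) = 1326 mm.
d_HI = 1810 − 1326 = 483.9 mm.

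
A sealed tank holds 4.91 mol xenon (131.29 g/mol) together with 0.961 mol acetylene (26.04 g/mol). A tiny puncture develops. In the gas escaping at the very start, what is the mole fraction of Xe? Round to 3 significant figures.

Effusion rate of each component ∝ n_i/√M_i (partial pressure × 1/√M).
Mole fraction of Xe in the effusate = (n_Xe/√M_Xe) / (n_Xe/√M_Xe + n_C₂H₂/√M_C₂H₂)
= (4.91/√131.29) / (4.91/√131.29 + 0.961/√26.04) = 0.4285/(0.4285 + 0.1883) = 0.695.

0.695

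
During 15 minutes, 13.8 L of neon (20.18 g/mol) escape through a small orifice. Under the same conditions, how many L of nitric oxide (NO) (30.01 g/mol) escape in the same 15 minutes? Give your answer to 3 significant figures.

11.3 L

Using Graham's law: rate_NO/rate_Ne = √(M_Ne/M_NO) = √(20.18/30.01) = √0.6724 = 0.8200.
So the volume for NO is 13.8 × 0.8200 = 11.3 L.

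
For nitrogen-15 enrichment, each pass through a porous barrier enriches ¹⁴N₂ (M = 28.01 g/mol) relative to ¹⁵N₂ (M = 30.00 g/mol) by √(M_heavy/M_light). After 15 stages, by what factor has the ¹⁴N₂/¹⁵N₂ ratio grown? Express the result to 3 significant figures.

1.67

The single-stage factor is √(M_heavy/M_light), so 15 stages give [√(30.00/28.01)]^15 = (30.00/28.01)^(15/2).
= 1.07105^(15/2) = 1.67.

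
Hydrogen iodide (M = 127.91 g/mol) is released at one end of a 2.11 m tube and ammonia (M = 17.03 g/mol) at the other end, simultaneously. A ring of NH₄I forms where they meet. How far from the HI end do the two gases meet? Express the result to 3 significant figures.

The fronts meet when d_HI + d_NH₃ = L with d_HI/d_NH₃ = √(M_NH₃/M_HI) (Graham's law). Here √(M_NH₃/M_HI) = √(17.03/127.91) = 0.3649.
With d_HI + d_NH₃ = 2.11 m, d_NH₃ = 2.11/(1 + 0.3649) = 1.546 m.
d_HI = 2.11 − 1.546 = 0.564 m.

0.564 m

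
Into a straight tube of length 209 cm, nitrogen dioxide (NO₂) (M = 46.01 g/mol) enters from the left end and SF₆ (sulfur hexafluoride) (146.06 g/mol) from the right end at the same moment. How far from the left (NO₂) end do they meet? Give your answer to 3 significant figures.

134 cm

Distances travelled in equal time are proportional to diffusion rates, so d_NO₂/d_SF₆ = √(M_SF₆/M_NO₂) = √(146.06/46.01) = 1.782.
With d_NO₂ + d_SF₆ = 209 cm, d_SF₆ = 209/(1 + 1.782) = 75.13 cm.
d_NO₂ = 209 − 75.13 = 134 cm.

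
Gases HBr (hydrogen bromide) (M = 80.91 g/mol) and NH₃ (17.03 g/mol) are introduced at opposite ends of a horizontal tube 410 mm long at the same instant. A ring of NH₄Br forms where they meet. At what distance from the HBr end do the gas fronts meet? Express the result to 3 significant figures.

In equal time, each gas travels a distance ∝ its rate ∝ 1/√M, so d_HBr/d_NH₃ = √(M_NH₃/M_HBr) = √(17.03/80.91) = 0.4588.
With d_HBr + d_NH₃ = 410 mm, d_NH₃ = 410/(1 + 0.4588) = 281.1 mm.
d_HBr = 410 − 281.1 = 129 mm.

129 mm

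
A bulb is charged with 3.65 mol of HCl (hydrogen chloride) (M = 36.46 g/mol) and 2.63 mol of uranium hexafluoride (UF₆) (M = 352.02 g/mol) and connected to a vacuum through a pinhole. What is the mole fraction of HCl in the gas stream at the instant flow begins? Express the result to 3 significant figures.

Effusion rate of each component ∝ n_i/√M_i (partial pressure × 1/√M).
So x_HCl in the escaping gas = (n_HCl/√M_HCl) / Σ(n_i/√M_i)
= (3.65/√36.46) / (3.65/√36.46 + 2.63/√352.02) = 0.6045/(0.6045 + 0.1402) = 0.812.

0.812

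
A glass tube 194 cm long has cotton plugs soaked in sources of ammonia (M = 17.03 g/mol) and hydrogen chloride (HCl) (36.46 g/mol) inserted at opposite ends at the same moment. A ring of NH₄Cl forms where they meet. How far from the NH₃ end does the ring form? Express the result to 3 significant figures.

115 cm

Graham's law gives d_NH₃/d_HCl = rate_NH₃/rate_HCl = √(M_HCl/M_NH₃) = √(36.46/17.03) = 1.463.
With d_NH₃ + d_HCl = 194 cm, d_HCl = 194/(1 + 1.463) = 78.76 cm.
d_NH₃ = 194 − 78.76 = 115 cm.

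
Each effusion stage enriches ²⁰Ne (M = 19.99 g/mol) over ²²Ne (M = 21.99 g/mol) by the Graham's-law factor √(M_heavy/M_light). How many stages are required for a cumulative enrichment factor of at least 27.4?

70

Per stage α = (21.99/19.99)^(1/2) = 1.10005^0.5, giving ln α = 0.04768.
Need α^N ≥ 27.4 ⇒ N ≥ ln(27.4) / ln α = 3.311 / 0.04768 = 69.44.
So at least 70 stages are needed.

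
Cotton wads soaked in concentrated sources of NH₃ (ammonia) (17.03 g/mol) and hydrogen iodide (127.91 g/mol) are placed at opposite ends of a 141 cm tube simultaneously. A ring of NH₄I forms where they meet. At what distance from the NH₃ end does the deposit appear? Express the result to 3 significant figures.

103 cm

Graham's law gives d_NH₃/d_HI = rate_NH₃/rate_HI = √(M_HI/M_NH₃) = √(127.91/17.03) = 2.741.
With d_NH₃ + d_HI = 141 cm, d_HI = 141/(1 + 2.741) = 37.69 cm.
d_NH₃ = 141 − 37.69 = 103 cm.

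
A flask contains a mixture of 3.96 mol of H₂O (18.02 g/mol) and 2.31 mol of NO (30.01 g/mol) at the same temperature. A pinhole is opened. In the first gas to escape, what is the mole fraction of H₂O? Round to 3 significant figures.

The effusion rate of species i is ∝ p_i/√M_i ∝ n_i/√M_i.
So x_H₂O in the escaping gas = (n_H₂O/√M_H₂O) / Σ(n_i/√M_i)
= (3.96/√18.02) / (3.96/√18.02 + 2.31/√30.01) = 0.9329/(0.9329 + 0.4217) = 0.689.

0.689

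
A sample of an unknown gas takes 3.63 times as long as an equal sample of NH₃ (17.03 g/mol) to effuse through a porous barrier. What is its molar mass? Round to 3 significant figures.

Since effusion rate ∝ 1/√M, t_X/t_NH₃ = √(M_X/M_NH₃).
3.63 = √(M_X/17.03)
M_X = 17.03 × 3.63² = 17.03 × 13.18 = 224 g/mol

224 g/mol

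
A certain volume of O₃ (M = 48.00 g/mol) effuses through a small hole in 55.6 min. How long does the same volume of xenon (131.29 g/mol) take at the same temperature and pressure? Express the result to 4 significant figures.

By Graham's law, t_Xe/t_O₃ = √(M_Xe/M_O₃) = √(131.29/48.00) = √2.735 = 1.654.
So the time for Xe is 55.6 × 1.654 = 91.95 min.

91.95 min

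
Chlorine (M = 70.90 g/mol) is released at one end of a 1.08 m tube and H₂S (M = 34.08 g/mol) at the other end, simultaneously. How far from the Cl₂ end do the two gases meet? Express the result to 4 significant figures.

0.4422 m

In equal time, each gas travels a distance ∝ its rate ∝ 1/√M, so d_Cl₂/d_H₂S = √(M_H₂S/M_Cl₂) = √(34.08/70.90) = 0.6933.
With d_Cl₂ + d_H₂S = 1.08 m, d_H₂S = 1.08/(1 + 0.6933) = 0.6378 m.
d_Cl₂ = 1.08 − 0.6378 = 0.4422 m.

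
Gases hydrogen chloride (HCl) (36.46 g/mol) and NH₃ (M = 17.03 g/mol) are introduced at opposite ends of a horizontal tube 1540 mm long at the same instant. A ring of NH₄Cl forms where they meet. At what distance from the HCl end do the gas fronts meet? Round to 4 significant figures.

Distances travelled in equal time are proportional to diffusion rates, so d_HCl/d_NH₃ = √(M_NH₃/M_HCl) = √(17.03/36.46) = 0.6834.
With d_HCl + d_NH₃ = 1540 mm, d_NH₃ = 1540/(1 + 0.6834) = 914.8 mm.
d_HCl = 1540 − 914.8 = 625.2 mm.

625.2 mm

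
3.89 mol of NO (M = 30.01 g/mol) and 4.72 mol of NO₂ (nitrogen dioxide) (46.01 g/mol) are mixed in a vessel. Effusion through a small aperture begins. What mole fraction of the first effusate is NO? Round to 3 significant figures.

0.505

Rate_i ∝ x_i/√M_i (Graham's law weighted by mole fraction), so the effusate composition follows n_i/√M_i.
So x_NO in the escaping gas = (n_NO/√M_NO) / Σ(n_i/√M_i)
= (3.89/√30.01) / (3.89/√30.01 + 4.72/√46.01) = 0.7101/(0.7101 + 0.6959) = 0.505.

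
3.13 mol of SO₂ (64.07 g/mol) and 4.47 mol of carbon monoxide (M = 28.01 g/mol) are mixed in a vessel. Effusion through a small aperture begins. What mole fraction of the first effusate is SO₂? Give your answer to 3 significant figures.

0.316

Rate_i ∝ x_i/√M_i (Graham's law weighted by mole fraction), so the effusate composition follows n_i/√M_i.
So x_SO₂ in the escaping gas = (n_SO₂/√M_SO₂) / Σ(n_i/√M_i)
= (3.13/√64.07) / (3.13/√64.07 + 4.47/√28.01) = 0.3910/(0.3910 + 0.8446) = 0.316.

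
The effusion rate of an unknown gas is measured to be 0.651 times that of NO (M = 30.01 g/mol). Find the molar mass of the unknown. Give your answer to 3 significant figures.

70.8 g/mol

Using Graham's law: rate_X/rate_NO = √(M_NO/M_X).
0.651 = √(30.01/M_X)
M_X = 30.01 / 0.651² = 30.01 / 0.4238 = 70.8 g/mol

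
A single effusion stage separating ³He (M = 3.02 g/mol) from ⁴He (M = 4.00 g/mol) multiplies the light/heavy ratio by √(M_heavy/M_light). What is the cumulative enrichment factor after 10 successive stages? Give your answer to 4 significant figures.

4.076

After 10 stages the ratio has grown by (√(4.00/3.02))^10 = (4.00/3.02)^(10/2).
= 1.32450^5 = 4.076.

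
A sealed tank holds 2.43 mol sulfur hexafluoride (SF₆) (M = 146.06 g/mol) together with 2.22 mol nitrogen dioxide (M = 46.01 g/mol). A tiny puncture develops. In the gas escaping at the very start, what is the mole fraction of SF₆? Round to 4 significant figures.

0.3806

The effusion rate of species i is ∝ p_i/√M_i ∝ n_i/√M_i.
So x_SF₆ in the escaping gas = (n_SF₆/√M_SF₆) / Σ(n_i/√M_i)
= (2.43/√146.06) / (2.43/√146.06 + 2.22/√46.01) = 0.2011/(0.2011 + 0.3273) = 0.3806.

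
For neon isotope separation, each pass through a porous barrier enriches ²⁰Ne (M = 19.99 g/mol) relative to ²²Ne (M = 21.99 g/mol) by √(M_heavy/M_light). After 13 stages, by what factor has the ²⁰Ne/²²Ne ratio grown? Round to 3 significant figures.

Each stage multiplies the ratio by α = √(21.99/19.99), so after 13 stages the overall factor is α^13 = (21.99/19.99)^(13/2).
= 1.10005^(13/2) = 1.86.

1.86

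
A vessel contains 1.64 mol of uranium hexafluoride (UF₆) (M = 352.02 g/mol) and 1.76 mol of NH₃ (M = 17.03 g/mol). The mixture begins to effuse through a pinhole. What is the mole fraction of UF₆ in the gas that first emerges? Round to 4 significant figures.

Each component's effusion rate ∝ (its partial pressure)·(1/√M) ∝ n_i/√M_i.
Mole fraction of UF₆ in the effusate = (n_UF₆/√M_UF₆) / (n_UF₆/√M_UF₆ + n_NH₃/√M_NH₃)
= (1.64/√352.02) / (1.64/√352.02 + 1.76/√17.03) = 0.08741/(0.08741 + 0.4265) = 0.1701.

0.1701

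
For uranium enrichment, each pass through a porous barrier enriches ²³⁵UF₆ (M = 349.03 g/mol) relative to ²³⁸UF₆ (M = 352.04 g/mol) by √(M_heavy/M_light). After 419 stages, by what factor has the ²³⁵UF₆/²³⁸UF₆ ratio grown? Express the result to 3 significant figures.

6.04

After 419 stages the ratio has grown by (√(352.04/349.03))^419 = (352.04/349.03)^(419/2).
= 1.00862^(419/2) = 6.04.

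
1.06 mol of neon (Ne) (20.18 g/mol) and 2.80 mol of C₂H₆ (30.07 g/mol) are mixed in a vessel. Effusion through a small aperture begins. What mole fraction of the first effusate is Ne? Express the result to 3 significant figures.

Each component's effusion rate ∝ (its partial pressure)·(1/√M) ∝ n_i/√M_i.
Mole fraction of Ne in the effusate = (n_Ne/√M_Ne) / (n_Ne/√M_Ne + n_C₂H₆/√M_C₂H₆)
= (1.06/√20.18) / (1.06/√20.18 + 2.80/√30.07) = 0.2360/(0.2360 + 0.5106) = 0.316.

0.316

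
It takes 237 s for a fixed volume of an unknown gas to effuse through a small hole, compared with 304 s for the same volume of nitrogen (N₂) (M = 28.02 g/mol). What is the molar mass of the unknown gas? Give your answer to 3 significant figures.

Graham's law gives t_X/t_N₂ = √(M_X/M_N₂).
237/304 = 0.7796 = √(M_X/28.02)
M_X = 28.02 × 0.7796² = 28.02 × 0.6078 = 17.0 g/mol

17.0 g/mol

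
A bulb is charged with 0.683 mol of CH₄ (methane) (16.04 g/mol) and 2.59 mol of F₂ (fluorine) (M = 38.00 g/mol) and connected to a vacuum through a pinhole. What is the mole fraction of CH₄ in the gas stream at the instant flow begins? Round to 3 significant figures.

0.289

Effusion rate of each component ∝ n_i/√M_i (partial pressure × 1/√M).
Mole fraction of CH₄ in the effusate = (n_CH₄/√M_CH₄) / (n_CH₄/√M_CH₄ + n_F₂/√M_F₂)
= (0.683/√16.04) / (0.683/√16.04 + 2.59/√38.00) = 0.1705/(0.1705 + 0.4202) = 0.289.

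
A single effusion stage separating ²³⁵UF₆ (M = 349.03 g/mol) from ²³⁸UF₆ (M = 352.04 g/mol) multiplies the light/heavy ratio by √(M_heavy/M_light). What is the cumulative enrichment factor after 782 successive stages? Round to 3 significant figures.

Overall factor = α^782 with α = √(352.04/349.03), i.e. (352.04/349.03)^(782/2).
= 1.00862^391 = 28.7.

28.7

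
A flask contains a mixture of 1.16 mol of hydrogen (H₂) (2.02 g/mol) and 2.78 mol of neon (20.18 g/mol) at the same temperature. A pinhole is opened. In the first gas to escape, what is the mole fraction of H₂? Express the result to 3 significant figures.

0.569

Rate_i ∝ x_i/√M_i (Graham's law weighted by mole fraction), so the effusate composition follows n_i/√M_i.
So x_H₂ in the escaping gas = (n_H₂/√M_H₂) / Σ(n_i/√M_i)
= (1.16/√2.02) / (1.16/√2.02 + 2.78/√20.18) = 0.8162/(0.8162 + 0.6188) = 0.569.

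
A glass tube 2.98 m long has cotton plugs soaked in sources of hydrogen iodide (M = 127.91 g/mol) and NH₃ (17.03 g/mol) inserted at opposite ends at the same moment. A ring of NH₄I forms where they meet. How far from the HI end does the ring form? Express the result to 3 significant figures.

0.797 m

Distances travelled in equal time are proportional to diffusion rates, so d_HI/d_NH₃ = √(M_NH₃/M_HI) = √(17.03/127.91) = 0.3649.
With d_HI + d_NH₃ = 2.98 m, d_NH₃ = 2.98/(1 + 0.3649) = 2.183 m.
d_HI = 2.98 − 2.183 = 0.797 m.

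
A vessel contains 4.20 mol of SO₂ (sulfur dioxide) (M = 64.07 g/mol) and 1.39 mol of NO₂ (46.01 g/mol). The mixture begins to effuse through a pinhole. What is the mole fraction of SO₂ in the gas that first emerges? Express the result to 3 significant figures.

0.719

Each component's effusion rate ∝ (its partial pressure)·(1/√M) ∝ n_i/√M_i.
Mole fraction of SO₂ in the effusate = (n_SO₂/√M_SO₂) / (n_SO₂/√M_SO₂ + n_NO₂/√M_NO₂)
= (4.20/√64.07) / (4.20/√64.07 + 1.39/√46.01) = 0.5247/(0.5247 + 0.2049) = 0.719.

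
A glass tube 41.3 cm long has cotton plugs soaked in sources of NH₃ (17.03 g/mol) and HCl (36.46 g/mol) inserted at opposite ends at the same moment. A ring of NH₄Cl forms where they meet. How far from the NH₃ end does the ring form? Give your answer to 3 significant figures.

24.5 cm

Distances travelled in equal time are proportional to diffusion rates, so d_NH₃/d_HCl = √(M_HCl/M_NH₃) = √(36.46/17.03) = 1.463.
With d_NH₃ + d_HCl = 41.3 cm, d_HCl = 41.3/(1 + 1.463) = 16.77 cm.
d_NH₃ = 41.3 − 16.77 = 24.5 cm.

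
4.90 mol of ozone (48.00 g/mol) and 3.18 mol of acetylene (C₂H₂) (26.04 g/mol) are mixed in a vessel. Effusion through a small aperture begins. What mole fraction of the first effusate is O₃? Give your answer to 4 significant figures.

0.5316

Rate_i ∝ x_i/√M_i (Graham's law weighted by mole fraction), so the effusate composition follows n_i/√M_i.
x_O₃(eff) = (n_O₃/√M_O₃) / (n_O₃/√M_O₃ + n_C₂H₂/√M_C₂H₂)
= (4.90/√48.00) / (4.90/√48.00 + 3.18/√26.04) = 0.7073/(0.7073 + 0.6232) = 0.5316.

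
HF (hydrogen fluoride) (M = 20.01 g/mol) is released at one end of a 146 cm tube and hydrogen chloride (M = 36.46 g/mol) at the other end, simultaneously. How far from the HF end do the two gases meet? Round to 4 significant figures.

Distances travelled in equal time are proportional to diffusion rates, so d_HF/d_HCl = √(M_HCl/M_HF) = √(36.46/20.01) = 1.350.
With d_HF + d_HCl = 146 cm, d_HCl = 146/(1 + 1.350) = 62.13 cm.
d_HF = 146 − 62.13 = 83.87 cm.

83.87 cm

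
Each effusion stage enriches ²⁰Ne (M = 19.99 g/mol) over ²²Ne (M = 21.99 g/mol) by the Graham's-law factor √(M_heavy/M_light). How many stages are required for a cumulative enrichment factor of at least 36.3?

76

Per stage α = (21.99/19.99)^(1/2) = 1.10005^0.5, giving ln α = 0.04768.
Need α^N ≥ 36.3 ⇒ N ≥ ln(36.3) / ln α = 3.592 / 0.04768 = 75.34.
Minimum whole number of stages: N = 76.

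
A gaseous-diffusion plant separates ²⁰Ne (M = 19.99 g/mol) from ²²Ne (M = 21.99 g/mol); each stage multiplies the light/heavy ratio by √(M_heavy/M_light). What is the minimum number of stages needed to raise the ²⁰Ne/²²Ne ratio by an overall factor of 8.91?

46

Single-stage factor α = √(21.99/19.99), so ln α = ½ ln(1.10005) = 0.04768.
Need α^N ≥ 8.91 ⇒ N ≥ ln(8.91) / ln α = 2.187 / 0.04768 = 45.87.
Rounding up, N = 46 stages.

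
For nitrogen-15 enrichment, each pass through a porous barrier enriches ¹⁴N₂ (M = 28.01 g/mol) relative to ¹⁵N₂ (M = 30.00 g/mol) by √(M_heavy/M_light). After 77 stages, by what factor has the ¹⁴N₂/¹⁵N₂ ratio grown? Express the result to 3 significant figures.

The single-stage factor is √(M_heavy/M_light), so 77 stages give [√(30.00/28.01)]^77 = (30.00/28.01)^(77/2).
= 1.07105^(77/2) = 14.0.

14.0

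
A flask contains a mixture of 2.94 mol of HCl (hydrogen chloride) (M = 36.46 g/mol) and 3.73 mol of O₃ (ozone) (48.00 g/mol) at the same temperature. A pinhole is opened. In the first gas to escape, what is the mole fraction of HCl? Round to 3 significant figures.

Effusion rate of each component ∝ n_i/√M_i (partial pressure × 1/√M).
x_HCl(eff) = (n_HCl/√M_HCl) / (n_HCl/√M_HCl + n_O₃/√M_O₃)
= (2.94/√36.46) / (2.94/√36.46 + 3.73/√48.00) = 0.4869/(0.4869 + 0.5384) = 0.475.

0.475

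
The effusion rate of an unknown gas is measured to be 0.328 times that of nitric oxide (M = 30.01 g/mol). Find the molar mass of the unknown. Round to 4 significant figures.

Using Graham's law: rate_X/rate_NO = √(M_NO/M_X).
0.328 = √(30.01/M_X)
M_X = 30.01 / 0.328² = 30.01 / 0.1076 = 278.9 g/mol

278.9 g/mol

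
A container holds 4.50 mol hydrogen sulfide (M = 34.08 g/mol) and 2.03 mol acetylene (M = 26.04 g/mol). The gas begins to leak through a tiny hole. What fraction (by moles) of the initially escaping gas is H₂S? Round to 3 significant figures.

0.660

The effusion rate of species i is ∝ p_i/√M_i ∝ n_i/√M_i.
So x_H₂S in the escaping gas = (n_H₂S/√M_H₂S) / Σ(n_i/√M_i)
= (4.50/√34.08) / (4.50/√34.08 + 2.03/√26.04) = 0.7708/(0.7708 + 0.3978) = 0.660.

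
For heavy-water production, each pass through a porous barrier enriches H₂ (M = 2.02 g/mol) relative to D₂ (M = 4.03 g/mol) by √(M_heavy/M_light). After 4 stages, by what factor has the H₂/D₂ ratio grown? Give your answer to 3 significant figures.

The single-stage factor is √(M_heavy/M_light), so 4 stages give [√(4.03/2.02)]^4 = (4.03/2.02)^(4/2).
= 1.99505^2 = 3.98.

3.98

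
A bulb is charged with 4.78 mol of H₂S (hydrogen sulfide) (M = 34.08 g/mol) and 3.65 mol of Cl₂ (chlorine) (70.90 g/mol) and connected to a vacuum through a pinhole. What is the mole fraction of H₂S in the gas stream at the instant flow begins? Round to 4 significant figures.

0.6538

Effusion rate of each component ∝ n_i/√M_i (partial pressure × 1/√M).
Mole fraction of H₂S in the effusate = (n_H₂S/√M_H₂S) / (n_H₂S/√M_H₂S + n_Cl₂/√M_Cl₂)
= (4.78/√34.08) / (4.78/√34.08 + 3.65/√70.90) = 0.8188/(0.8188 + 0.4335) = 0.6538.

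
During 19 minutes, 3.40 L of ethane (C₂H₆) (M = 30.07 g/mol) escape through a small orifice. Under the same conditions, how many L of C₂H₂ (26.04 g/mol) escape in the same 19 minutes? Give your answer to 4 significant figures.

Since effusion rate ∝ 1/√M, rate_C₂H₂/rate_C₂H₆ = √(M_C₂H₆/M_C₂H₂) = √(30.07/26.04) = √1.155 = 1.075.
So the volume for C₂H₂ is 3.40 × 1.075 = 3.654 L.

3.654 L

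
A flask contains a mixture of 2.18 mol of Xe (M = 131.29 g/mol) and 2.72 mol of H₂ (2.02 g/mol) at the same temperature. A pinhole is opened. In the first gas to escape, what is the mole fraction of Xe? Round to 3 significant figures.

0.0904

The effusion rate of species i is ∝ p_i/√M_i ∝ n_i/√M_i.
So x_Xe in the escaping gas = (n_Xe/√M_Xe) / Σ(n_i/√M_i)
= (2.18/√131.29) / (2.18/√131.29 + 2.72/√2.02) = 0.1903/(0.1903 + 1.914) = 0.0904.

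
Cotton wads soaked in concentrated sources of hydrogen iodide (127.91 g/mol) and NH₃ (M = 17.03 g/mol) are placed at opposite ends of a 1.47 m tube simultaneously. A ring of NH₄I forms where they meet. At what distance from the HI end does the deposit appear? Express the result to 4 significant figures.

0.3930 m

The fronts meet when d_HI + d_NH₃ = L with d_HI/d_NH₃ = √(M_NH₃/M_HI) (Graham's law). Here √(M_NH₃/M_HI) = √(17.03/127.91) = 0.3649.
With d_HI + d_NH₃ = 1.47 m, d_NH₃ = 1.47/(1 + 0.3649) = 1.077 m.
d_HI = 1.47 − 1.077 = 0.3930 m.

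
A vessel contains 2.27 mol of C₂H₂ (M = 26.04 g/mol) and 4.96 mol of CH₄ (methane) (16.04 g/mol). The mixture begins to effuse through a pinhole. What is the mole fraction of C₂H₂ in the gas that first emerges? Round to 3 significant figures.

0.264

Each component's effusion rate ∝ (its partial pressure)·(1/√M) ∝ n_i/√M_i.
So x_C₂H₂ in the escaping gas = (n_C₂H₂/√M_C₂H₂) / Σ(n_i/√M_i)
= (2.27/√26.04) / (2.27/√26.04 + 4.96/√16.04) = 0.4448/(0.4448 + 1.238) = 0.264.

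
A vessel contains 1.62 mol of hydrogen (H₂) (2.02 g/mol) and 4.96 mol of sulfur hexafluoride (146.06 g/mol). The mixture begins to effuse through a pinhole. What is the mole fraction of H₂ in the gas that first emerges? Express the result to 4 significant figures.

Each component's effusion rate ∝ (its partial pressure)·(1/√M) ∝ n_i/√M_i.
x_H₂(eff) = (n_H₂/√M_H₂) / (n_H₂/√M_H₂ + n_SF₆/√M_SF₆)
= (1.62/√2.02) / (1.62/√2.02 + 4.96/√146.06) = 1.140/(1.140 + 0.4104) = 0.7353.

0.7353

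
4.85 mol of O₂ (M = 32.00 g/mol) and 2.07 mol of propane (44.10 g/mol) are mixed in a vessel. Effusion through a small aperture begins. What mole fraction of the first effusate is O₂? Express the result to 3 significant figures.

0.733

Effusion rate of each component ∝ n_i/√M_i (partial pressure × 1/√M).
So x_O₂ in the escaping gas = (n_O₂/√M_O₂) / Σ(n_i/√M_i)
= (4.85/√32.00) / (4.85/√32.00 + 2.07/√44.10) = 0.8574/(0.8574 + 0.3117) = 0.733.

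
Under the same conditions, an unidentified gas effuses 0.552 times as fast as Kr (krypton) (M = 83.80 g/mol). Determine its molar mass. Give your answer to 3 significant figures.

Since effusion rate ∝ 1/√M, rate_X/rate_Kr = √(M_Kr/M_X).
0.552 = √(83.80/M_X)
M_X = 83.80 / 0.552² = 83.80 / 0.3047 = 275 g/mol

275 g/mol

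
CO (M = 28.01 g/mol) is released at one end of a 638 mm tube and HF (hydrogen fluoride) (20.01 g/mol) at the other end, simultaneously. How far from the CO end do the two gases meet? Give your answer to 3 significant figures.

292 mm

The fronts meet when d_CO + d_HF = L with d_CO/d_HF = √(M_HF/M_CO) (Graham's law). Here √(M_HF/M_CO) = √(20.01/28.01) = 0.8452.
With d_CO + d_HF = 638 mm, d_HF = 638/(1 + 0.8452) = 345.8 mm.
d_CO = 638 − 345.8 = 292 mm.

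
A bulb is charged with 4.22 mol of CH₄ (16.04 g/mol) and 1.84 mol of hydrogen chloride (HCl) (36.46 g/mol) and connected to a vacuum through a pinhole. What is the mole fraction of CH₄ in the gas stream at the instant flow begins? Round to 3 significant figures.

Rate_i ∝ x_i/√M_i (Graham's law weighted by mole fraction), so the effusate composition follows n_i/√M_i.
Mole fraction of CH₄ in the effusate = (n_CH₄/√M_CH₄) / (n_CH₄/√M_CH₄ + n_HCl/√M_HCl)
= (4.22/√16.04) / (4.22/√16.04 + 1.84/√36.46) = 1.054/(1.054 + 0.3047) = 0.776.

0.776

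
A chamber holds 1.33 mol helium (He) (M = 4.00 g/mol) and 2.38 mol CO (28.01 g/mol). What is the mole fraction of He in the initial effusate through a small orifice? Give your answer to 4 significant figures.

Rate_i ∝ x_i/√M_i (Graham's law weighted by mole fraction), so the effusate composition follows n_i/√M_i.
Mole fraction of He in the effusate = (n_He/√M_He) / (n_He/√M_He + n_CO/√M_CO)
= (1.33/√4.00) / (1.33/√4.00 + 2.38/√28.01) = 0.6650/(0.6650 + 0.4497) = 0.5966.

0.5966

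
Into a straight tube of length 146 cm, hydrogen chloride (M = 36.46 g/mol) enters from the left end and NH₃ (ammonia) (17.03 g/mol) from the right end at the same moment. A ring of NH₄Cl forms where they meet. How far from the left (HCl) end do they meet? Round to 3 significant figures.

Distances travelled in equal time are proportional to diffusion rates, so d_HCl/d_NH₃ = √(M_NH₃/M_HCl) = √(17.03/36.46) = 0.6834.
With d_HCl + d_NH₃ = 146 cm, d_NH₃ = 146/(1 + 0.6834) = 86.73 cm.
d_HCl = 146 − 86.73 = 59.3 cm.

59.3 cm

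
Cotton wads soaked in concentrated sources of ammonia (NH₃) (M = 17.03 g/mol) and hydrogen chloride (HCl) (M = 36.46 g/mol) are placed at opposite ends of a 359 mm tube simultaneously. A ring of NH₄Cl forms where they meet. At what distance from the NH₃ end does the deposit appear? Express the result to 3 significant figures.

The fronts meet when d_NH₃ + d_HCl = L with d_NH₃/d_HCl = √(M_HCl/M_NH₃) (Graham's law). Here √(M_HCl/M_NH₃) = √(36.46/17.03) = 1.463.
With d_NH₃ + d_HCl = 359 mm, d_HCl = 359/(1 + 1.463) = 145.7 mm.
d_NH₃ = 359 − 145.7 = 213 mm.

213 mm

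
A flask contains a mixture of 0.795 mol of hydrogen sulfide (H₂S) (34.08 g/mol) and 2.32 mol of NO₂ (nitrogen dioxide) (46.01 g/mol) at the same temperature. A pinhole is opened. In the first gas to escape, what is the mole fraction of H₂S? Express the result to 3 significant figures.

Effusion rate of each component ∝ n_i/√M_i (partial pressure × 1/√M).
Mole fraction of H₂S in the effusate = (n_H₂S/√M_H₂S) / (n_H₂S/√M_H₂S + n_NO₂/√M_NO₂)
= (0.795/√34.08) / (0.795/√34.08 + 2.32/√46.01) = 0.1362/(0.1362 + 0.3420) = 0.285.

0.285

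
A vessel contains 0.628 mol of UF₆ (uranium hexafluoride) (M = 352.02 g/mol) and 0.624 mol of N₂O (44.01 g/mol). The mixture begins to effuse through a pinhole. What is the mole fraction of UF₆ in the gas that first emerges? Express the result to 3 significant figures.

0.262

The effusion rate of species i is ∝ p_i/√M_i ∝ n_i/√M_i.
So x_UF₆ in the escaping gas = (n_UF₆/√M_UF₆) / Σ(n_i/√M_i)
= (0.628/√352.02) / (0.628/√352.02 + 0.624/√44.01) = 0.03347/(0.03347 + 0.09406) = 0.262.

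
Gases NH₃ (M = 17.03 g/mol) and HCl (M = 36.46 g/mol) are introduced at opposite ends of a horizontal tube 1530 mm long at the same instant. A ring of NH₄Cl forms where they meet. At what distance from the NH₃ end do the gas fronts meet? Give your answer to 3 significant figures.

909 mm

In equal time, each gas travels a distance ∝ its rate ∝ 1/√M, so d_NH₃/d_HCl = √(M_HCl/M_NH₃) = √(36.46/17.03) = 1.463.
With d_NH₃ + d_HCl = 1530 mm, d_HCl = 1530/(1 + 1.463) = 621.1 mm.
d_NH₃ = 1530 − 621.1 = 909 mm.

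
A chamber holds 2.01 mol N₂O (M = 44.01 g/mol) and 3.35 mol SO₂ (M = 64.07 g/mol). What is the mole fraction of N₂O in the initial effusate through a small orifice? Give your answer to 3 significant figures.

0.420

Rate_i ∝ x_i/√M_i (Graham's law weighted by mole fraction), so the effusate composition follows n_i/√M_i.
Mole fraction of N₂O in the effusate = (n_N₂O/√M_N₂O) / (n_N₂O/√M_N₂O + n_SO₂/√M_SO₂)
= (2.01/√44.01) / (2.01/√44.01 + 3.35/√64.07) = 0.3030/(0.3030 + 0.4185) = 0.420.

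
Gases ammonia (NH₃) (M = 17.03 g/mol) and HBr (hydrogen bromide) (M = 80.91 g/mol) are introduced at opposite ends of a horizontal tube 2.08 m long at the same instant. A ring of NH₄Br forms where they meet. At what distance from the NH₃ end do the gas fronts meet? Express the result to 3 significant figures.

1.43 m

The fronts meet when d_NH₃ + d_HBr = L with d_NH₃/d_HBr = √(M_HBr/M_NH₃) (Graham's law). Here √(M_HBr/M_NH₃) = √(80.91/17.03) = 2.180.
With d_NH₃ + d_HBr = 2.08 m, d_HBr = 2.08/(1 + 2.180) = 0.6542 m.
d_NH₃ = 2.08 − 0.6542 = 1.43 m.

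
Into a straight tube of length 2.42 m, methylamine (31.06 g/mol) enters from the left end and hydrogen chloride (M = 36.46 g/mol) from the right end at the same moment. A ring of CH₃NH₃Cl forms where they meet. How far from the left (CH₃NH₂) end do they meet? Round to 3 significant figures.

The fronts meet when d_CH₃NH₂ + d_HCl = L with d_CH₃NH₂/d_HCl = √(M_HCl/M_CH₃NH₂) (Graham's law). Here √(M_HCl/M_CH₃NH₂) = √(36.46/31.06) = 1.083.
With d_CH₃NH₂ + d_HCl = 2.42 m, d_HCl = 2.42/(1 + 1.083) = 1.162 m.
d_CH₃NH₂ = 2.42 − 1.162 = 1.26 m.

1.26 m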